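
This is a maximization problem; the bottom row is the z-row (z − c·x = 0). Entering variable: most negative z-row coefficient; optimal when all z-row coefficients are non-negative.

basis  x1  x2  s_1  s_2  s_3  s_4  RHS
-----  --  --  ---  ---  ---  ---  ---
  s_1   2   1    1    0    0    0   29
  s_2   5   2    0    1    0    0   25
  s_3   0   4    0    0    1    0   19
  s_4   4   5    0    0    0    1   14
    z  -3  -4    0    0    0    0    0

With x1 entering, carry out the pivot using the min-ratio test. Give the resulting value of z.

21/2

Ratio test on column x1 — row 1: 29/2 = 29/2; row 2: 25/5 = 5; row 3: entry 0 ≤ 0; row 4: 14/4 = 7/2. Minimum is 7/2 at row 4 (s_4 leaves); pivot element 4.
Pivot on row 4; the z-row RHS becomes 0 − (-3)·(7/2) = 21/2.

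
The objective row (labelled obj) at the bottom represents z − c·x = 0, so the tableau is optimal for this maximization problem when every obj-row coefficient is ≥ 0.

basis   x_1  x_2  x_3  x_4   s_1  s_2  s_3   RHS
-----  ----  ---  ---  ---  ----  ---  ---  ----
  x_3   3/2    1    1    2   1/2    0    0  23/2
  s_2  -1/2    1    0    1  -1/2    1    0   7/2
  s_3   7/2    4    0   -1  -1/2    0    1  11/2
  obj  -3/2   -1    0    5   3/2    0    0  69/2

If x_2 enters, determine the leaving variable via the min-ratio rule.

Column x_2 entries and ratios — x_3: (23/2)/1 = 23/2; s_2: (7/2)/1 = 7/2; s_3: (11/2)/4 = 11/8.
Smallest ratio is 11/8 in the row of s_3, so s_3 leaves.

s_3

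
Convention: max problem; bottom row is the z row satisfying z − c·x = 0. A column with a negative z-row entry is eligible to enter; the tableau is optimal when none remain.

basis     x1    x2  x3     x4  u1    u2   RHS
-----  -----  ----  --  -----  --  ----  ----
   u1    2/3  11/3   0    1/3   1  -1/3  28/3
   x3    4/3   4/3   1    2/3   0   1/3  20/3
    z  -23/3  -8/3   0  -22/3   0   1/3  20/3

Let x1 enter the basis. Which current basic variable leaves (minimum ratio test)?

Column x1 entries and ratios — u1: (28/3)/(2/3) = 14; x3: (20/3)/(4/3) = 5.
Smallest ratio is 5 in the row of x3, so x3 leaves.

x3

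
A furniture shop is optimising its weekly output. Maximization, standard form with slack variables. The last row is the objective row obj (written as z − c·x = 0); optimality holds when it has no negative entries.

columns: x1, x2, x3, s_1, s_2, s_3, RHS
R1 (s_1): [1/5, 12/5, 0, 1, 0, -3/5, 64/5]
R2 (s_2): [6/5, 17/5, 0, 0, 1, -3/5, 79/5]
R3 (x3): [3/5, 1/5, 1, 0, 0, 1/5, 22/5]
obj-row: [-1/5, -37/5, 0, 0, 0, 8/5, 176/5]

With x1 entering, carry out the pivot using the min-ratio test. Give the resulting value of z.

Ratio test on column x1 — row 1: (64/5)/(1/5) = 64; row 2: (79/5)/(6/5) = 79/6; row 3: (22/5)/(3/5) = 22/3. Minimum is 22/3 at row 3 (x3 leaves); pivot element 3/5.
Pivot on row 3; the obj-row RHS becomes 176/5 − (-1/5)·(22/3) = 110/3.

110/3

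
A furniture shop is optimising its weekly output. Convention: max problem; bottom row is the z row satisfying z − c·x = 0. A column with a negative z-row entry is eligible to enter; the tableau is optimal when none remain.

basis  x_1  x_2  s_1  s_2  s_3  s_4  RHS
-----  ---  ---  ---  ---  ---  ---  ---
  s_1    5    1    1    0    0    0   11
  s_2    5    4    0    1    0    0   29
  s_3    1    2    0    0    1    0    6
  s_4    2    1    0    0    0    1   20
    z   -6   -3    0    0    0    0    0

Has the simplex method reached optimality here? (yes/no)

The z-row has a negative entry -6 in column x_1, so it is not optimal.

no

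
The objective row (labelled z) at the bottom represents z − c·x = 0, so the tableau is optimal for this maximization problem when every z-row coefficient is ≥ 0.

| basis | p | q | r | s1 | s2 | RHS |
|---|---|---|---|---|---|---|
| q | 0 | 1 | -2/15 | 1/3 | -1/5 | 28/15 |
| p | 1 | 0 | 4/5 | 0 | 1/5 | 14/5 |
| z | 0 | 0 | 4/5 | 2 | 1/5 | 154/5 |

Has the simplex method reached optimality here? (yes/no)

Every z-row coefficient is ≥ 0, so the tableau is optimal.

yes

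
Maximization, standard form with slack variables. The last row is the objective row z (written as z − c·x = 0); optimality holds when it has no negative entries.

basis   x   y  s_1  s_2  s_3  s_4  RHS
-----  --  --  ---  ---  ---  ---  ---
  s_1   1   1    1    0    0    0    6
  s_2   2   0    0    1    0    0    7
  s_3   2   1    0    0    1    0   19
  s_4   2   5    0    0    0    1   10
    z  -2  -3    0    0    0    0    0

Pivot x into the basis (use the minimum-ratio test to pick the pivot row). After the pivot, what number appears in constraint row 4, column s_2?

Ratio test on column x — row 1: 6/1 = 6; row 2: 7/2 = 7/2; row 3: 19/2 = 19/2; row 4: 10/2 = 5. Minimum is 7/2 at row 2 (s_2 leaves); pivot element 2.
Divide row 2 by 2; eliminate column x from the other rows.
Row 4 update in column s_2: 0 − 2·(1/2) = -1.

-1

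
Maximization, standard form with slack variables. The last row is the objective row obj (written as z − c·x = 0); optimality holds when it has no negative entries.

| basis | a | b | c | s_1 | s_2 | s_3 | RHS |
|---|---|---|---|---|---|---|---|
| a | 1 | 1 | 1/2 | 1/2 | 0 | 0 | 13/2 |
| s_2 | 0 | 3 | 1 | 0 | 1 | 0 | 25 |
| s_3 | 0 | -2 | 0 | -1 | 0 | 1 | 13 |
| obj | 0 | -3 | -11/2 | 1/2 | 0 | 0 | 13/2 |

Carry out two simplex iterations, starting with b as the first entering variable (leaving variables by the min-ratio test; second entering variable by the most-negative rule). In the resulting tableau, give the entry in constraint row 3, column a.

Ratio test on column b — row 1: (13/2)/1 = 13/2; row 2: 25/3 = 25/3; row 3: entry -2 ≤ 0. Minimum is 13/2 at row 1 (a leaves); pivot element 1.
Divide row 1 by 1; eliminate column b from the other rows.
Second iteration: most negative obj-row entry is -4 in column c, so c enters.
Ratio test on column c — row 1: (13/2)/(1/2) = 13; row 2: entry -1/2 ≤ 0; row 3: 26/1 = 26. Minimum is 13 at row 1 (b leaves); pivot element 1/2.
Divide row 1 by 1/2; eliminate column c from the other rows.
After both pivots, the entry at constraint row 3, column a is 0.

0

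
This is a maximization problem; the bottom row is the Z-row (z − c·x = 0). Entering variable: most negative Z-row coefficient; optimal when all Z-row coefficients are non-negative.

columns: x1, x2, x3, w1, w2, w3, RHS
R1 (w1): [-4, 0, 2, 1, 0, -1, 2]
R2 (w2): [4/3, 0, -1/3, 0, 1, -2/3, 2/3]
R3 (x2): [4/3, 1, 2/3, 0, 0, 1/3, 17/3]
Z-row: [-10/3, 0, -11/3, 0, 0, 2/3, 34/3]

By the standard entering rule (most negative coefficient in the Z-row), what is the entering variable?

Negative Z-row entries: x1: -10/3, x3: -11/3.
The most negative is -11/3 in column x3, so x3 enters.

x3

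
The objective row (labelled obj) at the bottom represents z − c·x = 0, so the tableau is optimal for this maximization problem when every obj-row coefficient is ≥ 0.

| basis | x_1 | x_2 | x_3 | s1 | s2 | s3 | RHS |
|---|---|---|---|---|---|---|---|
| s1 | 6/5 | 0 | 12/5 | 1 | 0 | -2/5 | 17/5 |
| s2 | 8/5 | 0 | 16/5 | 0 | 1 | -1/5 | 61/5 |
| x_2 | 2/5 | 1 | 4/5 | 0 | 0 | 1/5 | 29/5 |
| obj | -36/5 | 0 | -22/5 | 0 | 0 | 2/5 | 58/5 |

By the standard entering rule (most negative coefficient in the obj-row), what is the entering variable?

x_1

Negative obj-row entries: x_1: -36/5, x_3: -22/5.
The most negative is -36/5 in column x_1, so x_1 enters.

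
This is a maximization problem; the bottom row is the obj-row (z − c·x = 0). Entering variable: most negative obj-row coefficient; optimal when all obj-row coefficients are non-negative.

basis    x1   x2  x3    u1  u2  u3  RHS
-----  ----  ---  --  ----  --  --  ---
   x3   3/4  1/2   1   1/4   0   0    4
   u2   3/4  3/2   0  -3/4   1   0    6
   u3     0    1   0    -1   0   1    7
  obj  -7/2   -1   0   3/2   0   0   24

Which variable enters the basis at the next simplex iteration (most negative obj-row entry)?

x1

Negative obj-row entries: x1: -7/2, x2: -1.
The most negative is -7/2 in column x1, so x1 enters.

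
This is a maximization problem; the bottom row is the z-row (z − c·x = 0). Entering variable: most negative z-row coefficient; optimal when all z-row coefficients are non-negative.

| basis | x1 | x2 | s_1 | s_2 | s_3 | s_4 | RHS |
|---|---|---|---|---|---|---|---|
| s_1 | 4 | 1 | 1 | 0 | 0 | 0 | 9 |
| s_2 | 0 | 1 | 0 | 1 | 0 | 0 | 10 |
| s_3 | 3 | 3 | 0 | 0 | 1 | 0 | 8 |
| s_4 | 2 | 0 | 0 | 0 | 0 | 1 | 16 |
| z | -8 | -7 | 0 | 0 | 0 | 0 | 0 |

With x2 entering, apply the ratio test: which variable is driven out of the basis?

Column x2 entries and ratios — s_1: 9/1 = 9; s_2: 10/1 = 10; s_3: 8/3 = 8/3; s_4: 0 ≤ 0, skip.
Smallest ratio is 8/3 in the row of s_3, so s_3 leaves.

s_3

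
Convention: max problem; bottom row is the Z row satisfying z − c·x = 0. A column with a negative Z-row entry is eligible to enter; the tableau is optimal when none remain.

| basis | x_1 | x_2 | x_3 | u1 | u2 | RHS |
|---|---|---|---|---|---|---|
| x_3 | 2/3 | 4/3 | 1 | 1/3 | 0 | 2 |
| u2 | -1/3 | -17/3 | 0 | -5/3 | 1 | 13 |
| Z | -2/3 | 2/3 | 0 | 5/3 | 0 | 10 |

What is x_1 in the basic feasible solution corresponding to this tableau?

x_1 is not in the basis, so in the current basic feasible solution x_1 = 0.

0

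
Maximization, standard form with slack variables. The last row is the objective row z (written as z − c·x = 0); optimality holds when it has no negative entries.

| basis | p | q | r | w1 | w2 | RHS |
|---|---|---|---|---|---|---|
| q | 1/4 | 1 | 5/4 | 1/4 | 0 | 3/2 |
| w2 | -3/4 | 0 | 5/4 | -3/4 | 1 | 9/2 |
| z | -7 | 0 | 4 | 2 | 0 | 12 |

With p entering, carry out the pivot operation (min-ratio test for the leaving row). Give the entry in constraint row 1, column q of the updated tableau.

4

Ratio test on column p — row 1: (3/2)/(1/4) = 6; row 2: entry -3/4 ≤ 0. Minimum is 6 at row 1 (q leaves); pivot element 1/4.
Divide row 1 by 1/4; eliminate column p from the other rows.
In the new row 1, the q entry is the old entry divided by the pivot: 1/(1/4) = 4.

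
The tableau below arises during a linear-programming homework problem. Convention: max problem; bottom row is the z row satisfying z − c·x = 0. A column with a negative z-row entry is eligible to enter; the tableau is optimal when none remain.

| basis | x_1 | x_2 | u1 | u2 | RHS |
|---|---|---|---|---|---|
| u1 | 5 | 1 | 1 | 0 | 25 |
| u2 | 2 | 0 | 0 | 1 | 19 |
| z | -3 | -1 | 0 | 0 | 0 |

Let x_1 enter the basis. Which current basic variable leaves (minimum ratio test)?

u1

Column x_1 entries and ratios — u1: 25/5 = 5; u2: 19/2 = 19/2.
Smallest ratio is 5 in the row of u1, so u1 leaves.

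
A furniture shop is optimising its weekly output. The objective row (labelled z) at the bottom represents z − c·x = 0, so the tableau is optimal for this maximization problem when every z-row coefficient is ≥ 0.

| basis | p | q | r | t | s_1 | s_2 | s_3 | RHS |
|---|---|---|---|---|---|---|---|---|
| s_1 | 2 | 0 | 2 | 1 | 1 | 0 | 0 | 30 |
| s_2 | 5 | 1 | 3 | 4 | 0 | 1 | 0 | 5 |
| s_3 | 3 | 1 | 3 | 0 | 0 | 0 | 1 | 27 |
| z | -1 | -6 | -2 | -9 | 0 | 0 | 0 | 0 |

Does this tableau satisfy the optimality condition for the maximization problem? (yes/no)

The z-row has a negative entry -9 in column t, so it is not optimal.

no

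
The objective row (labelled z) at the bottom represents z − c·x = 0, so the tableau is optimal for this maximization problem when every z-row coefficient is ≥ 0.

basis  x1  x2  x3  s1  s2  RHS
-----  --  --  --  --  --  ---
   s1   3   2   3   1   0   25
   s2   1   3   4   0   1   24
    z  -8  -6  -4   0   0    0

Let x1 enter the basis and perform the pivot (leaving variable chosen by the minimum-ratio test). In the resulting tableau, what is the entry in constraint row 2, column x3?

3

Ratio test on column x1 — row 1: 25/3 = 25/3; row 2: 24/1 = 24. Minimum is 25/3 at row 1 (s1 leaves); pivot element 3.
Divide row 1 by 3; eliminate column x1 from the other rows.
Row 2 update in column x3: 4 − 1·1 = 3.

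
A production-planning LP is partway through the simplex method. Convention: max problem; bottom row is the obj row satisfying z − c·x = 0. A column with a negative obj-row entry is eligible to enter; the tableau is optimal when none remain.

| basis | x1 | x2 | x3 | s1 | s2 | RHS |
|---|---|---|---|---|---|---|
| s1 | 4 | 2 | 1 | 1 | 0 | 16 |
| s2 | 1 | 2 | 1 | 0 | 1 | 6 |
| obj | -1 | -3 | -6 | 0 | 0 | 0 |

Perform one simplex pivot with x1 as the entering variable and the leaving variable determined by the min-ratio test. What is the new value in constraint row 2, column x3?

Ratio test on column x1 — row 1: 16/4 = 4; row 2: 6/1 = 6. Minimum is 4 at row 1 (s1 leaves); pivot element 4.
Divide row 1 by 4; eliminate column x1 from the other rows.
Row 2 update in column x3: 1 − 1·(1/4) = 3/4.

3/4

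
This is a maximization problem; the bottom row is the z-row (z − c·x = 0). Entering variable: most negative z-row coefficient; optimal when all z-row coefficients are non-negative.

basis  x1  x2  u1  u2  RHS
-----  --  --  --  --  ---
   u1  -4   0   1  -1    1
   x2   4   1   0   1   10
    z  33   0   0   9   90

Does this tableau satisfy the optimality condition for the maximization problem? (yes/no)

yes

Every z-row coefficient is ≥ 0, so the tableau is optimal.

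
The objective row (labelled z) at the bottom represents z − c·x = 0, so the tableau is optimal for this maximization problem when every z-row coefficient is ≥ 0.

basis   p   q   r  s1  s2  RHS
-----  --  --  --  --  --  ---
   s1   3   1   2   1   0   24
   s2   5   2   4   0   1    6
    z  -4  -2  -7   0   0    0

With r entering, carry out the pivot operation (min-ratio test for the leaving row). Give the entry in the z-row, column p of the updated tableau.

Ratio test on column r — row 1: 24/2 = 12; row 2: 6/4 = 3/2. Minimum is 3/2 at row 2 (s2 leaves); pivot element 4.
Divide row 2 by 4; eliminate column r from the other rows.
z-row update in column p: -4 − (-7)·(5/4) = 19/4.

19/4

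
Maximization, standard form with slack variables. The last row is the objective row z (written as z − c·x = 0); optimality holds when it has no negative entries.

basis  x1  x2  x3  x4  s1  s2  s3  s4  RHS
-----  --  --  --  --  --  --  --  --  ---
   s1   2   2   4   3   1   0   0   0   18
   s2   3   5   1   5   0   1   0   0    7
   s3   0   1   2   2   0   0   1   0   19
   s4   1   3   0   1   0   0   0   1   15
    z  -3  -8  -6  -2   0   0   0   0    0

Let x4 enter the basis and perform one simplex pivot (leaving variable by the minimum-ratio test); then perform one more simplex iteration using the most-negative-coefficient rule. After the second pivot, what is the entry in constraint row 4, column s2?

Ratio test on column x4 — row 1: 18/3 = 6; row 2: 7/5 = 7/5; row 3: 19/2 = 19/2; row 4: 15/1 = 15. Minimum is 7/5 at row 2 (s2 leaves); pivot element 5.
Divide row 2 by 5; eliminate column x4 from the other rows.
Second iteration: most negative z-row entry is -6 in column x2, so x2 enters.
Ratio test on column x2 — row 1: entry -1 ≤ 0; row 2: (7/5)/1 = 7/5; row 3: entry -1 ≤ 0; row 4: (68/5)/2 = 34/5. Minimum is 7/5 at row 2 (x4 leaves); pivot element 1.
Divide row 2 by 1; eliminate column x2 from the other rows.
After both pivots, the entry at constraint row 4, column s2 is -3/5.

-3/5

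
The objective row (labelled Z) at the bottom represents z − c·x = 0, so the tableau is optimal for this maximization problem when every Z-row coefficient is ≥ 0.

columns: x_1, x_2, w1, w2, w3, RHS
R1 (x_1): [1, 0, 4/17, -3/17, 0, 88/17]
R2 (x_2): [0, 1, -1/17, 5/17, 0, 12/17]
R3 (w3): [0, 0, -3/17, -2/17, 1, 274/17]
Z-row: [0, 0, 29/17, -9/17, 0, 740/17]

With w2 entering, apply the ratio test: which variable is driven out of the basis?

x_2

Column w2 entries and ratios — x_1: -3/17 ≤ 0, skip; x_2: (12/17)/(5/17) = 12/5; w3: -2/17 ≤ 0, skip.
Smallest ratio is 12/5 in the row of x_2, so x_2 leaves.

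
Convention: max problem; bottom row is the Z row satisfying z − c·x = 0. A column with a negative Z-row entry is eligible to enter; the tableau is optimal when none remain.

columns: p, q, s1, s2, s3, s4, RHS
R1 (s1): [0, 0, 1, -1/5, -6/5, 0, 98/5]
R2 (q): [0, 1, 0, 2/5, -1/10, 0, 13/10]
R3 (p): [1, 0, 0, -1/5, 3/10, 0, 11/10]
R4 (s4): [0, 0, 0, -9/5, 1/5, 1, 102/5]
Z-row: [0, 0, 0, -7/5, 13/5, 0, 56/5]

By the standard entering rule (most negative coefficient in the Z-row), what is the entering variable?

Negative Z-row entries: s2: -7/5.
The most negative is -7/5 in column s2, so s2 enters.

s2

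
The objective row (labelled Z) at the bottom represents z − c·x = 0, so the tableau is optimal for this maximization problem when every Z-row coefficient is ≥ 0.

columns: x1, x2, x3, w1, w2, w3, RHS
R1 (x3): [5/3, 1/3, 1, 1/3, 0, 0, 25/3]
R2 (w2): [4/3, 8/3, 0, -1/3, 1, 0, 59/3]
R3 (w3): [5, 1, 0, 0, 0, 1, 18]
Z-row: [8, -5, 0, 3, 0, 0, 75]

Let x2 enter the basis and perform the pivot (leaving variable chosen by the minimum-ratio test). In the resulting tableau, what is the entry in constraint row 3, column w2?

-3/8

Ratio test on column x2 — row 1: (25/3)/(1/3) = 25; row 2: (59/3)/(8/3) = 59/8; row 3: 18/1 = 18. Minimum is 59/8 at row 2 (w2 leaves); pivot element 8/3.
Divide row 2 by 8/3; eliminate column x2 from the other rows.
Row 3 update in column w2: 0 − 1·(3/8) = -3/8.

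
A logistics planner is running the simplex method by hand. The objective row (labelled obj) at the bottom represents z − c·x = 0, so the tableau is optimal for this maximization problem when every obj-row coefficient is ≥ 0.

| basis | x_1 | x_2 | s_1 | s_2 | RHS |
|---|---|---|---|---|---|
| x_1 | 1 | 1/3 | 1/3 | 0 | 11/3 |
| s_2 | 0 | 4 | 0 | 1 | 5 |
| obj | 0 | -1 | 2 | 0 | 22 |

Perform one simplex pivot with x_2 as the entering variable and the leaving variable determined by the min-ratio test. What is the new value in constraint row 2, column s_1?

0

Ratio test on column x_2 — row 1: (11/3)/(1/3) = 11; row 2: 5/4 = 5/4. Minimum is 5/4 at row 2 (s_2 leaves); pivot element 4.
Divide row 2 by 4; eliminate column x_2 from the other rows.
In the new row 2, the s_1 entry is the old entry divided by the pivot: 0/4 = 0.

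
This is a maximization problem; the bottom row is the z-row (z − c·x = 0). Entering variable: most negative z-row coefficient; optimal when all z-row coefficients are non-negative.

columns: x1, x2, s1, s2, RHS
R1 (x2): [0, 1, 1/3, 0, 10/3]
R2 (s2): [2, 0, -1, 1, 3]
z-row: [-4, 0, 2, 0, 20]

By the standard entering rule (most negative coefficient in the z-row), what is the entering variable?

Negative z-row entries: x1: -4.
The most negative is -4 in column x1, so x1 enters.

x1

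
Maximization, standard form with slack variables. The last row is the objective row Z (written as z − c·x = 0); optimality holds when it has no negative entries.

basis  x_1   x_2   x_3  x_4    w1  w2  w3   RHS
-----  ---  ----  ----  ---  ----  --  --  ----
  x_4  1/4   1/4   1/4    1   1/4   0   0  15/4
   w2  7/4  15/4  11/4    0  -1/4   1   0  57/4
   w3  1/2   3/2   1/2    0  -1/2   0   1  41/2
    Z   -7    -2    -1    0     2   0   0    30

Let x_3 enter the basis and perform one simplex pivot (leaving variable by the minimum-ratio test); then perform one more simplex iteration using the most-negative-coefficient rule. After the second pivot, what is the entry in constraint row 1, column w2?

-1/7

Ratio test on column x_3 — row 1: (15/4)/(1/4) = 15; row 2: (57/4)/(11/4) = 57/11; row 3: (41/2)/(1/2) = 41. Minimum is 57/11 at row 2 (w2 leaves); pivot element 11/4.
Divide row 2 by 11/4; eliminate column x_3 from the other rows.
Second iteration: most negative Z-row entry is -70/11 in column x_1, so x_1 enters.
Ratio test on column x_1 — row 1: (27/11)/(1/11) = 27; row 2: (57/11)/(7/11) = 57/7; row 3: (197/11)/(2/11) = 197/2. Minimum is 57/7 at row 2 (x_3 leaves); pivot element 7/11.
Divide row 2 by 7/11; eliminate column x_1 from the other rows.
After both pivots, the entry at constraint row 1, column w2 is -1/7.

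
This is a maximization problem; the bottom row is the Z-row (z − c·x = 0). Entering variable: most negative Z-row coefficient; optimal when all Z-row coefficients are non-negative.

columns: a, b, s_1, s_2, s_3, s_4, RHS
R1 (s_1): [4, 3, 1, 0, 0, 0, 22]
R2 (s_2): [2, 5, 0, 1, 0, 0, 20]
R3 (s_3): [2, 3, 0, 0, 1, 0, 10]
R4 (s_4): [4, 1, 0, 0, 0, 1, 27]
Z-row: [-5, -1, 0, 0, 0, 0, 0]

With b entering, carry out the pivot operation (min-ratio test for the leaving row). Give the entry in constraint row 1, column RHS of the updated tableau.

12

Ratio test on column b — row 1: 22/3 = 22/3; row 2: 20/5 = 4; row 3: 10/3 = 10/3; row 4: 27/1 = 27. Minimum is 10/3 at row 3 (s_3 leaves); pivot element 3.
Divide row 3 by 3; eliminate column b from the other rows.
Row 1 update in column RHS: 22 − 3·(10/3) = 12.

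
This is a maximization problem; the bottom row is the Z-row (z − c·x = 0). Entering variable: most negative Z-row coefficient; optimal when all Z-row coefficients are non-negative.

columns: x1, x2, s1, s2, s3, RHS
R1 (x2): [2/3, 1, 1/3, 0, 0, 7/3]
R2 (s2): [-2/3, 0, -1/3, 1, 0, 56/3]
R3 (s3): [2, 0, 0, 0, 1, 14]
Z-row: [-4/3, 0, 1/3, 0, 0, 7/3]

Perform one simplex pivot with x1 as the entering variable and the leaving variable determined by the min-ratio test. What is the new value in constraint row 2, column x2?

1

Ratio test on column x1 — row 1: (7/3)/(2/3) = 7/2; row 2: entry -2/3 ≤ 0; row 3: 14/2 = 7. Minimum is 7/2 at row 1 (x2 leaves); pivot element 2/3.
Divide row 1 by 2/3; eliminate column x1 from the other rows.
Row 2 update in column x2: 0 − (-2/3)·(3/2) = 1.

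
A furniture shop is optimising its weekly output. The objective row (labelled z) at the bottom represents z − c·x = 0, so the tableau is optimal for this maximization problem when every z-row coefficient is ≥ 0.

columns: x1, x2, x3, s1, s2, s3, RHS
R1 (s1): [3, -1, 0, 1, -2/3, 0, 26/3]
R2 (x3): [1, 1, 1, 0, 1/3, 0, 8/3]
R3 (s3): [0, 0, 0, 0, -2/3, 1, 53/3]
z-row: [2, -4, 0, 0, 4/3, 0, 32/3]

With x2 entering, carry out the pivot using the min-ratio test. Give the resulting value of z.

64/3

Ratio test on column x2 — row 1: entry -1 ≤ 0; row 2: (8/3)/1 = 8/3; row 3: entry 0 ≤ 0. Minimum is 8/3 at row 2 (x3 leaves); pivot element 1.
Pivot on row 2; the z-row RHS becomes 32/3 − (-4)·(8/3) = 64/3.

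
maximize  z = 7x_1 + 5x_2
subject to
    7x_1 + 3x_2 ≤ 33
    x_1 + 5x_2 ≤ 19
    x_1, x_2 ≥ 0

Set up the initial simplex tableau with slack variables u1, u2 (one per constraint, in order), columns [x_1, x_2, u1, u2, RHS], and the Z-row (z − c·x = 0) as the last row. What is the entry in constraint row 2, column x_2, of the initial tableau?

5

Constraint 2 has coefficient 5 on x_2.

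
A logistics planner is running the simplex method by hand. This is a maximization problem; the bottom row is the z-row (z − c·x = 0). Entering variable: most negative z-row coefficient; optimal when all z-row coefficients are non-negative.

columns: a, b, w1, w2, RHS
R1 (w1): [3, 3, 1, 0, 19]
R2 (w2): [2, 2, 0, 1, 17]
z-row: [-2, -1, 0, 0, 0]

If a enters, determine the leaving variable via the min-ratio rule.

w1

Column a entries and ratios — w1: 19/3 = 19/3; w2: 17/2 = 17/2.
Smallest ratio is 19/3 in the row of w1, so w1 leaves.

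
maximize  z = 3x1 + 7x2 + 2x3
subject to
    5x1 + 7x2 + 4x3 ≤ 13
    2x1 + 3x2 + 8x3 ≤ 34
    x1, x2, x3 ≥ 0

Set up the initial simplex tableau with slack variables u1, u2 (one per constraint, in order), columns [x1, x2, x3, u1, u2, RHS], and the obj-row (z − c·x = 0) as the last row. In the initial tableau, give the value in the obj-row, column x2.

The obj-row carries the negated objective coefficients: the x2 entry is -7.

-7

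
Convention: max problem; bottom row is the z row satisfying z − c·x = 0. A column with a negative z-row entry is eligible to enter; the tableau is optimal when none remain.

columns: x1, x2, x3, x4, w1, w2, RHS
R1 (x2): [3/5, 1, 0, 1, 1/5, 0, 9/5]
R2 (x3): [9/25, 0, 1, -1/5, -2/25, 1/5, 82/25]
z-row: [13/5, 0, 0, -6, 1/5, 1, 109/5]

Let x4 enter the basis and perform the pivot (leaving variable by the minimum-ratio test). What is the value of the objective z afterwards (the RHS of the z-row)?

Ratio test on column x4 — row 1: (9/5)/1 = 9/5; row 2: entry -1/5 ≤ 0. Minimum is 9/5 at row 1 (x2 leaves); pivot element 1.
Pivot on row 1; the z-row RHS becomes 109/5 − (-6)·(9/5) = 163/5.

163/5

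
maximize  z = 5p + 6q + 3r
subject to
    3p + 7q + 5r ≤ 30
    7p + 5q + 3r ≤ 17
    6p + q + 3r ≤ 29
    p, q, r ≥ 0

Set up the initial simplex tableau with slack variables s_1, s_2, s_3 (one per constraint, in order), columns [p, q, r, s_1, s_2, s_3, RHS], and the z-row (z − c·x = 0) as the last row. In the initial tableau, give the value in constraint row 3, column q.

1

Constraint 3 has coefficient 1 on q.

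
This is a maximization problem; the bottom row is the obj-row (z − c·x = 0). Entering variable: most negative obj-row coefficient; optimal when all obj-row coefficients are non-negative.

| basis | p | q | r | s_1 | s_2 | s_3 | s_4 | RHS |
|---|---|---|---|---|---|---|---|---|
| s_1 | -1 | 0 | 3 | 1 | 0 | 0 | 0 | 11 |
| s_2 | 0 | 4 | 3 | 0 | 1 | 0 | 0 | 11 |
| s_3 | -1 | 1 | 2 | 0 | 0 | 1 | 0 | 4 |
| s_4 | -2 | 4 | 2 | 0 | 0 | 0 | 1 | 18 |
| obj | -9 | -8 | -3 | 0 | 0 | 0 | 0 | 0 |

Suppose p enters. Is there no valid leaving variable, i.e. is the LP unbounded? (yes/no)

yes

Every constraint-row entry in column p is ≤ 0, so increasing p is unbounded.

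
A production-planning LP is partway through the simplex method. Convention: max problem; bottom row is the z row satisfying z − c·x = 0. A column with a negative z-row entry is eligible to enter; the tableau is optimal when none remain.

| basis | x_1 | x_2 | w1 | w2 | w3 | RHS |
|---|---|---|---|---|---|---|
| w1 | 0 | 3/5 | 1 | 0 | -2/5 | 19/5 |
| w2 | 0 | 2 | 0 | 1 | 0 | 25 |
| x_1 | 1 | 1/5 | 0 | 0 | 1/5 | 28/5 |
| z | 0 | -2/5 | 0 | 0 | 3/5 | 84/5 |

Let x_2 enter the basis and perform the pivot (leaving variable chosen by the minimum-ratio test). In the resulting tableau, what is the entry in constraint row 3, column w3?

1/3

Ratio test on column x_2 — row 1: (19/5)/(3/5) = 19/3; row 2: 25/2 = 25/2; row 3: (28/5)/(1/5) = 28. Minimum is 19/3 at row 1 (w1 leaves); pivot element 3/5.
Divide row 1 by 3/5; eliminate column x_2 from the other rows.
Row 3 update in column w3: 1/5 − (1/5)·(-2/3) = 1/3.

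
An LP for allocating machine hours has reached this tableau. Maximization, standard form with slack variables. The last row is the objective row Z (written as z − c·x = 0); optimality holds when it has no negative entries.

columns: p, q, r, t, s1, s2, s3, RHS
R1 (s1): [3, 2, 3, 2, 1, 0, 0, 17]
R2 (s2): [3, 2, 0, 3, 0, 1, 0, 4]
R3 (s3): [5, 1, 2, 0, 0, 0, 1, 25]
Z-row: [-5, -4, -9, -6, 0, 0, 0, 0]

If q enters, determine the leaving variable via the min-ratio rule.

s2

Column q entries and ratios — s1: 17/2 = 17/2; s2: 4/2 = 2; s3: 25/1 = 25.
Smallest ratio is 2 in the row of s2, so s2 leaves.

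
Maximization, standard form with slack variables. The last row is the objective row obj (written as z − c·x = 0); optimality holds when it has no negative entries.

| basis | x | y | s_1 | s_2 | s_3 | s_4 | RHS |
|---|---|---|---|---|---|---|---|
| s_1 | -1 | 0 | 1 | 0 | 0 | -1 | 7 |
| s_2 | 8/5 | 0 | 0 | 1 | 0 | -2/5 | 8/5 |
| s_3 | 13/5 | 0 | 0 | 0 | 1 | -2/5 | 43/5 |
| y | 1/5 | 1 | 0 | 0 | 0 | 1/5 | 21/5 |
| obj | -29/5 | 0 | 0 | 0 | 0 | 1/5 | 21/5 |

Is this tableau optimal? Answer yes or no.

The obj-row has a negative entry -29/5 in column x, so it is not optimal.

no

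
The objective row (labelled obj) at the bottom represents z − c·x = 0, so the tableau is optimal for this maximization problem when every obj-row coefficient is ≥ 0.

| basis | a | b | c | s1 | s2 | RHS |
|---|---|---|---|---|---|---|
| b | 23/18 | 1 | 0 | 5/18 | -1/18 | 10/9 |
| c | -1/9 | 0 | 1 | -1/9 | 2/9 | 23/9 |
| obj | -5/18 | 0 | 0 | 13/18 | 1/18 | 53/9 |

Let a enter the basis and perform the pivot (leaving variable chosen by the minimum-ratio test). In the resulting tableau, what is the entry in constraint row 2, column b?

Ratio test on column a — row 1: (10/9)/(23/18) = 20/23; row 2: entry -1/9 ≤ 0. Minimum is 20/23 at row 1 (b leaves); pivot element 23/18.
Divide row 1 by 23/18; eliminate column a from the other rows.
Row 2 update in column b: 0 − (-1/9)·(18/23) = 2/23.

2/23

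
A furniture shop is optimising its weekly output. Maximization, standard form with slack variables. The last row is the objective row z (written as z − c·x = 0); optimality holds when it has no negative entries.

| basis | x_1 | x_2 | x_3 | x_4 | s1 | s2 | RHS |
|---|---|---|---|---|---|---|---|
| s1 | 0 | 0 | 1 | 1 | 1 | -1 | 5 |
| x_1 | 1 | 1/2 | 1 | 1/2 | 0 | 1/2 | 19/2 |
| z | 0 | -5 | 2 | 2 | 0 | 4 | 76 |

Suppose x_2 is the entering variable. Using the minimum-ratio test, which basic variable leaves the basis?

x_1

Column x_2 entries and ratios — s1: 0 ≤ 0, skip; x_1: (19/2)/(1/2) = 19.
Smallest ratio is 19 in the row of x_1, so x_1 leaves.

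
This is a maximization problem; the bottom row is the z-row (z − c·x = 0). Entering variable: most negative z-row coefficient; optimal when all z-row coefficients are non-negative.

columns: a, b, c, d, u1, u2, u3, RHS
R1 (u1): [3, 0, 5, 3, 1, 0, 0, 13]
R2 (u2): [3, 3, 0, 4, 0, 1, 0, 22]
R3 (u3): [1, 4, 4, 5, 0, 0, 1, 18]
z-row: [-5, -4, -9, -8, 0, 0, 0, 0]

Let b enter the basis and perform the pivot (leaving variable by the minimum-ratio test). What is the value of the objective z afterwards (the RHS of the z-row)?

Ratio test on column b — row 1: entry 0 ≤ 0; row 2: 22/3 = 22/3; row 3: 18/4 = 9/2. Minimum is 9/2 at row 3 (u3 leaves); pivot element 4.
Pivot on row 3; the z-row RHS becomes 0 − (-4)·(9/2) = 18.

18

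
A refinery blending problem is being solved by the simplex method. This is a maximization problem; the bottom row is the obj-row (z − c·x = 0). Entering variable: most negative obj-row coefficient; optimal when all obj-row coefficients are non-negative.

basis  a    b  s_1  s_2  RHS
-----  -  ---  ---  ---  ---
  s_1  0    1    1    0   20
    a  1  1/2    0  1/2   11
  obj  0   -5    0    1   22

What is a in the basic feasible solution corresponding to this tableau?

a is basic (row 2); its value is the RHS of that row, 11.

11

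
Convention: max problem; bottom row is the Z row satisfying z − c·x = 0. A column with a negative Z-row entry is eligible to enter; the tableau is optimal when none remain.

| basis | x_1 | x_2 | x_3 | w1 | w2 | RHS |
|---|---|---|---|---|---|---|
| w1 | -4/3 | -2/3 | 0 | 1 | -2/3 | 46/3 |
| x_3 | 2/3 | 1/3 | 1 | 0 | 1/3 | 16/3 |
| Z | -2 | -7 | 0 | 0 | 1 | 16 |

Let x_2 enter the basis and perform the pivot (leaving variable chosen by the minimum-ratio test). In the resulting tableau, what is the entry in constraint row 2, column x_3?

3

Ratio test on column x_2 — row 1: entry -2/3 ≤ 0; row 2: (16/3)/(1/3) = 16. Minimum is 16 at row 2 (x_3 leaves); pivot element 1/3.
Divide row 2 by 1/3; eliminate column x_2 from the other rows.
In the new row 2, the x_3 entry is the old entry divided by the pivot: 1/(1/3) = 3.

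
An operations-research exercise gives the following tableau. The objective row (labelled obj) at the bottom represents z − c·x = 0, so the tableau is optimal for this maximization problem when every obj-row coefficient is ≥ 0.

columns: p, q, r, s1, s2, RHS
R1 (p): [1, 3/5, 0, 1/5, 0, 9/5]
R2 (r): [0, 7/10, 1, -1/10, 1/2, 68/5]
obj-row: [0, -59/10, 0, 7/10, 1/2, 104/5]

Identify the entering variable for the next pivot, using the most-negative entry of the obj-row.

Negative obj-row entries: q: -59/10.
The most negative is -59/10 in column q, so q enters.

q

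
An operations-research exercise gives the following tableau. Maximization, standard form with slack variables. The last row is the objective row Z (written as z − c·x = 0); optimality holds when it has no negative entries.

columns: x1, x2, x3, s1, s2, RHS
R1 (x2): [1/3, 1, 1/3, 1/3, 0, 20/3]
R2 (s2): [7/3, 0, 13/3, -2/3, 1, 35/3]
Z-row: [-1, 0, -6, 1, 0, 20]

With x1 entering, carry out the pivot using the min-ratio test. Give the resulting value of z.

Ratio test on column x1 — row 1: (20/3)/(1/3) = 20; row 2: (35/3)/(7/3) = 5. Minimum is 5 at row 2 (s2 leaves); pivot element 7/3.
Pivot on row 2; the Z-row RHS becomes 20 − (-1)·5 = 25.

25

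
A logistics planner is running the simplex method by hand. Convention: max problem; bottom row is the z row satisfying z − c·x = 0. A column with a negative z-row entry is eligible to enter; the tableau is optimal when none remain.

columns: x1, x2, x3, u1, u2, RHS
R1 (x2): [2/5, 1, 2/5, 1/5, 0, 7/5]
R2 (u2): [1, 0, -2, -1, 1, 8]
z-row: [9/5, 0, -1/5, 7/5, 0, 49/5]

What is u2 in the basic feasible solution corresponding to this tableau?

8

u2 is basic (row 2); its value is the RHS of that row, 8.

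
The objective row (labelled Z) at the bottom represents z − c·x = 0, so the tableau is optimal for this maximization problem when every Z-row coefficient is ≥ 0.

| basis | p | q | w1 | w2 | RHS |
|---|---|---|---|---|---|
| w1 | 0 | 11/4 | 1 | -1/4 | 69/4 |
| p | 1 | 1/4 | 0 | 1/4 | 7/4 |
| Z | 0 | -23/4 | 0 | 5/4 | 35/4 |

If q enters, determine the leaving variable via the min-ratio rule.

Column q entries and ratios — w1: (69/4)/(11/4) = 69/11; p: (7/4)/(1/4) = 7.
Smallest ratio is 69/11 in the row of w1, so w1 leaves.

w1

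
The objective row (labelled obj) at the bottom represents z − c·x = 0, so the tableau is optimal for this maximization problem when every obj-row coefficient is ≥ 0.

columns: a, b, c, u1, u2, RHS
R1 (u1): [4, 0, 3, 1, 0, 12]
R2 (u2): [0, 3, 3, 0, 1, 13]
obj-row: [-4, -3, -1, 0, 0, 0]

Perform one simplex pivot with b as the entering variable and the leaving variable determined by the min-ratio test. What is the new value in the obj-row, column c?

2

Ratio test on column b — row 1: entry 0 ≤ 0; row 2: 13/3 = 13/3. Minimum is 13/3 at row 2 (u2 leaves); pivot element 3.
Divide row 2 by 3; eliminate column b from the other rows.
obj-row update in column c: -1 − (-3)·1 = 2.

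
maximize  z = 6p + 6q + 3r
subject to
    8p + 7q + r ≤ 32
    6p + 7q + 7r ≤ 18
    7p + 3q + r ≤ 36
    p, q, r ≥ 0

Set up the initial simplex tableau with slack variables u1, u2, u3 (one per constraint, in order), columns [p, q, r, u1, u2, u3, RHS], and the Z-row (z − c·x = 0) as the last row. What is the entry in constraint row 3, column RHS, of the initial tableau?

36

The RHS of constraint 3 is b_3 = 36.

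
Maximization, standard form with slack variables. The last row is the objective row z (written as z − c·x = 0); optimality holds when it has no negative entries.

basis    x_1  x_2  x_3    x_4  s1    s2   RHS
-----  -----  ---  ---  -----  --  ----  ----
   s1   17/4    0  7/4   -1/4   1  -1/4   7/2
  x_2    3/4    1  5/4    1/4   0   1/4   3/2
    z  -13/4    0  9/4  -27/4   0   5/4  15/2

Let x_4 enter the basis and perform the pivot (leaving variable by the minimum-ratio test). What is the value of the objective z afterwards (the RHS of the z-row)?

48

Ratio test on column x_4 — row 1: entry -1/4 ≤ 0; row 2: (3/2)/(1/4) = 6. Minimum is 6 at row 2 (x_2 leaves); pivot element 1/4.
Pivot on row 2; the z-row RHS becomes 15/2 − (-27/4)·6 = 48.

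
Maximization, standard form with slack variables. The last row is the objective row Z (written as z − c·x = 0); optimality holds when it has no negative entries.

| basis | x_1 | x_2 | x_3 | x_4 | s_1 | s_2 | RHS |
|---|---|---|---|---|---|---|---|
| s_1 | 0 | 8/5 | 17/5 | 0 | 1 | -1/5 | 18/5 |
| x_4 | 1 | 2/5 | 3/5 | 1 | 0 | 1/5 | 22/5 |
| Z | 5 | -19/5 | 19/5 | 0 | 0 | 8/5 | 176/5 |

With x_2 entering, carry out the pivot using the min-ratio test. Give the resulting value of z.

175/4

Ratio test on column x_2 — row 1: (18/5)/(8/5) = 9/4; row 2: (22/5)/(2/5) = 11. Minimum is 9/4 at row 1 (s_1 leaves); pivot element 8/5.
Pivot on row 1; the Z-row RHS becomes 176/5 − (-19/5)·(9/4) = 175/4.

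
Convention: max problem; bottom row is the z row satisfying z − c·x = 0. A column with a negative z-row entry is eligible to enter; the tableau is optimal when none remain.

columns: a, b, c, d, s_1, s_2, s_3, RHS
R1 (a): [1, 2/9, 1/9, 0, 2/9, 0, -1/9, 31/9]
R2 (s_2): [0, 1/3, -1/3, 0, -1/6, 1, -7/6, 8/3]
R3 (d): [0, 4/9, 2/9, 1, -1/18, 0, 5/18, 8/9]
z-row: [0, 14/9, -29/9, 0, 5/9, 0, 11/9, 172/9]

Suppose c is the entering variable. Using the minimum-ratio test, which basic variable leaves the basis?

Column c entries and ratios — a: (31/9)/(1/9) = 31; s_2: -1/3 ≤ 0, skip; d: (8/9)/(2/9) = 4.
Smallest ratio is 4 in the row of d, so d leaves.

d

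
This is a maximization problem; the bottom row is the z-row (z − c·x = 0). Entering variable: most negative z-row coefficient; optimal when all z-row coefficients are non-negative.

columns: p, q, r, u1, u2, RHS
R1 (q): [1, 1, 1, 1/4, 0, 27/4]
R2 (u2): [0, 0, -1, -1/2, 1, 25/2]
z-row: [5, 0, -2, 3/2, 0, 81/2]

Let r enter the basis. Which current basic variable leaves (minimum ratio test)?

Column r entries and ratios — q: (27/4)/1 = 27/4; u2: -1 ≤ 0, skip.
Smallest ratio is 27/4 in the row of q, so q leaves.

q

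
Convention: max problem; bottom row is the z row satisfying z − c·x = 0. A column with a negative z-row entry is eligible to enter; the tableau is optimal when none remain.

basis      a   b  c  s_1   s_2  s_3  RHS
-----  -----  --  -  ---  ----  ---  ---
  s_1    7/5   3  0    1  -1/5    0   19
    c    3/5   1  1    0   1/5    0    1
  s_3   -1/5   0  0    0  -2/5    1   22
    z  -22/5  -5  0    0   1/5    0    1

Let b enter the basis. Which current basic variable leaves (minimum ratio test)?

Column b entries and ratios — s_1: 19/3 = 19/3; c: 1/1 = 1; s_3: 0 ≤ 0, skip.
Smallest ratio is 1 in the row of c, so c leaves.

c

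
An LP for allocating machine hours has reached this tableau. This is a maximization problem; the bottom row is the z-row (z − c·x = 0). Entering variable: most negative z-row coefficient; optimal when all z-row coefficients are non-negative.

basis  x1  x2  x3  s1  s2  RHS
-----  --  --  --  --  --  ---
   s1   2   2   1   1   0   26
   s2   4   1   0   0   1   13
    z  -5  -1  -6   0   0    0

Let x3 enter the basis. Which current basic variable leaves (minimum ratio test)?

s1

Column x3 entries and ratios — s1: 26/1 = 26; s2: 0 ≤ 0, skip.
Smallest ratio is 26 in the row of s1, so s1 leaves.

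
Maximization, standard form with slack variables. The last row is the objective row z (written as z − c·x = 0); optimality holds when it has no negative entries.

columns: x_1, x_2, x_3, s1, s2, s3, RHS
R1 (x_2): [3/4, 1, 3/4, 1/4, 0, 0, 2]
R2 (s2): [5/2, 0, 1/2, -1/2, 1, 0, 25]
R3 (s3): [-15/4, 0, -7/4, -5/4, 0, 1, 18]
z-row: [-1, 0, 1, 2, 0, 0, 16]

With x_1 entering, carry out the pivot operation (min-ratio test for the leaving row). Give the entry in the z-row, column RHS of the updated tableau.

Ratio test on column x_1 — row 1: 2/(3/4) = 8/3; row 2: 25/(5/2) = 10; row 3: entry -15/4 ≤ 0. Minimum is 8/3 at row 1 (x_2 leaves); pivot element 3/4.
Divide row 1 by 3/4; eliminate column x_1 from the other rows.
z-row update in column RHS: 16 − (-1)·(8/3) = 56/3.

56/3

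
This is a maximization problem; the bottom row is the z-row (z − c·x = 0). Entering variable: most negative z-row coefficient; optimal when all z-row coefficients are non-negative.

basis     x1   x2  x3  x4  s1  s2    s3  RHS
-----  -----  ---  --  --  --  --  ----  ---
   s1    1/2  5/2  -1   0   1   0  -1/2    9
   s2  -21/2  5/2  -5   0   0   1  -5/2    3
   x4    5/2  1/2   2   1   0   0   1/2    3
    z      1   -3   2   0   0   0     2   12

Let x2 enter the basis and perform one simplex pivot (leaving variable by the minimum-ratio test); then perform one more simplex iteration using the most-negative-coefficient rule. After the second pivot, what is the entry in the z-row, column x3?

82/23

Ratio test on column x2 — row 1: 9/(5/2) = 18/5; row 2: 3/(5/2) = 6/5; row 3: 3/(1/2) = 6. Minimum is 6/5 at row 2 (s2 leaves); pivot element 5/2.
Divide row 2 by 5/2; eliminate column x2 from the other rows.
Second iteration: most negative z-row entry is -58/5 in column x1, so x1 enters.
Ratio test on column x1 — row 1: 6/11 = 6/11; row 2: entry -21/5 ≤ 0; row 3: (12/5)/(23/5) = 12/23. Minimum is 12/23 at row 3 (x4 leaves); pivot element 23/5.
Divide row 3 by 23/5; eliminate column x1 from the other rows.
After both pivots, the entry at the z-row, column x3 is 82/23.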